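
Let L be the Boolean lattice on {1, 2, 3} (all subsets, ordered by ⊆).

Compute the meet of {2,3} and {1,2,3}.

Under ⊆, meet is intersection: {2,3} ∩ {1,2,3} = {2,3}.

{2,3}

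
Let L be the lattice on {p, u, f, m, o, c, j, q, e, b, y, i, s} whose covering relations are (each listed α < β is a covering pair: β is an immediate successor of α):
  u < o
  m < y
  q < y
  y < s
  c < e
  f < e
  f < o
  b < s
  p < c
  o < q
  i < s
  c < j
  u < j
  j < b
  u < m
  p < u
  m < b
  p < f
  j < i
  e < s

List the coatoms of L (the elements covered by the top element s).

The coatoms are exactly the elements covered by s: b, e, i, y.

b, e, i, y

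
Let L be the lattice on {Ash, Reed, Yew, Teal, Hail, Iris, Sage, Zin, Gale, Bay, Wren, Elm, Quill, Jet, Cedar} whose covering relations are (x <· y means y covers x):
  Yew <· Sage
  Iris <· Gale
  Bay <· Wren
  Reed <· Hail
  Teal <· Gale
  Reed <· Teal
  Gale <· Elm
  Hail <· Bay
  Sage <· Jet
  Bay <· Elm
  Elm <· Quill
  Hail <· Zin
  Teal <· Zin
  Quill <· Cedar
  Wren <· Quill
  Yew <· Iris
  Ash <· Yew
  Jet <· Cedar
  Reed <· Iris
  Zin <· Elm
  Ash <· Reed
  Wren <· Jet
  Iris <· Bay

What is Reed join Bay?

Bay

Common upper bounds of {Reed, Bay}: Bay, Cedar, Elm, Jet, Quill, Wren.
The least among these is Bay.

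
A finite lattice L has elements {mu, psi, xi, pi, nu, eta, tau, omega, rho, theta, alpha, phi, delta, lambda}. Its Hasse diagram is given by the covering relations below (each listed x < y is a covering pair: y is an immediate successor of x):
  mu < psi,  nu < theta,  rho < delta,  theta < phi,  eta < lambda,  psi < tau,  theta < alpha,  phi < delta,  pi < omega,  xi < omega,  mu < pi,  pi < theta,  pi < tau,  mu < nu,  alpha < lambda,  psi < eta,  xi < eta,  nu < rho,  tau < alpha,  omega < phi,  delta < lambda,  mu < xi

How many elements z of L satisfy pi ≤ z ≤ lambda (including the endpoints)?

The interval [pi, lambda] = {alpha, delta, lambda, omega, phi, pi, tau, theta}, which has 8 elements.

8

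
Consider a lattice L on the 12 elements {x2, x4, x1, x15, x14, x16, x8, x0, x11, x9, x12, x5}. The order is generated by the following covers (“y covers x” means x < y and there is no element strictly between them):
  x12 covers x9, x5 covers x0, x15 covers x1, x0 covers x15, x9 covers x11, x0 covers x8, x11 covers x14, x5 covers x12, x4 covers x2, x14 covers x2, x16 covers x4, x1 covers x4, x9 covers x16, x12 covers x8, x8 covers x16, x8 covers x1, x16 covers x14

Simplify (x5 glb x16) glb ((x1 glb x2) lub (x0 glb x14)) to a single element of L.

x14

x5 ∧ x16 = x16
x1 ∧ x2 = x2
x0 ∧ x14 = x14
x2 ∨ x14 = x14
x16 ∧ x14 = x14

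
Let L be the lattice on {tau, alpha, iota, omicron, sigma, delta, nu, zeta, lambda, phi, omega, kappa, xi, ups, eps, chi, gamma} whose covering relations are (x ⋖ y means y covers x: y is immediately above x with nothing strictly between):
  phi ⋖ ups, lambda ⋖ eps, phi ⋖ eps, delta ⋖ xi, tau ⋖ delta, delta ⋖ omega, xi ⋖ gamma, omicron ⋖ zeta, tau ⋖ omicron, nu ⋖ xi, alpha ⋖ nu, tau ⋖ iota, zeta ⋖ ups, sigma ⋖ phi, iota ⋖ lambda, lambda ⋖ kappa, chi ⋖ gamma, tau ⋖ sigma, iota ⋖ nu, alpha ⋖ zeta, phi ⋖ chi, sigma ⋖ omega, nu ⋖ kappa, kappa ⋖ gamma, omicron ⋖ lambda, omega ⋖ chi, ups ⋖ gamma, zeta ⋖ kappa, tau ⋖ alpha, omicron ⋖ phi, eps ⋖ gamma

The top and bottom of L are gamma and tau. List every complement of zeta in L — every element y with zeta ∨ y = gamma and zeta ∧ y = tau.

Need y with zeta ∨ y = gamma and zeta ∧ y = tau.
Checking each element gives: delta, omega.

delta, omega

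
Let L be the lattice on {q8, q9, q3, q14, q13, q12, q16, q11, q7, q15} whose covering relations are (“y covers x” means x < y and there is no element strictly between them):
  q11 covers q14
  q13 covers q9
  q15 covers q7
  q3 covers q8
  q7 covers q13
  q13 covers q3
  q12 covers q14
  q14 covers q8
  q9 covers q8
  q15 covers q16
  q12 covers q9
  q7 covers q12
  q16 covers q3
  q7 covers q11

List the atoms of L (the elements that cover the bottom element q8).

The atoms are exactly the elements that cover q8: q14, q3, q9.

q14, q3, q9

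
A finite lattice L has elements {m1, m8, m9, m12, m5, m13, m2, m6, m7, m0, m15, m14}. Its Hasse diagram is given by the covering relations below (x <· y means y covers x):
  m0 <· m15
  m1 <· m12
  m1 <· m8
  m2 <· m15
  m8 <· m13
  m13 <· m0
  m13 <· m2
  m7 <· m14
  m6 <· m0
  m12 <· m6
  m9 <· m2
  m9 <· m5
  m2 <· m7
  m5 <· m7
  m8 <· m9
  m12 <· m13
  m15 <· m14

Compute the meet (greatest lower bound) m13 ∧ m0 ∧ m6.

Common lower bounds of {m13, m0, m6}: m1, m12.
The greatest among these is m12.

m12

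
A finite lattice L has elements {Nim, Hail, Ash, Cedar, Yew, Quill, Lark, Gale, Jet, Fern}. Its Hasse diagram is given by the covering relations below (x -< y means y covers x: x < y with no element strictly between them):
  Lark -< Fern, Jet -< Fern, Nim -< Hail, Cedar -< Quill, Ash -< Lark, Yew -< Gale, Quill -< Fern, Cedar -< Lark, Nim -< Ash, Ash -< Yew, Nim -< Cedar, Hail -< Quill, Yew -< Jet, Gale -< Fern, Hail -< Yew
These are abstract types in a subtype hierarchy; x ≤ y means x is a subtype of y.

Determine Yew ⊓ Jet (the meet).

Yew

Common lower bounds of {Yew, Jet}: Ash, Hail, Nim, Yew.
The greatest among these is Yew.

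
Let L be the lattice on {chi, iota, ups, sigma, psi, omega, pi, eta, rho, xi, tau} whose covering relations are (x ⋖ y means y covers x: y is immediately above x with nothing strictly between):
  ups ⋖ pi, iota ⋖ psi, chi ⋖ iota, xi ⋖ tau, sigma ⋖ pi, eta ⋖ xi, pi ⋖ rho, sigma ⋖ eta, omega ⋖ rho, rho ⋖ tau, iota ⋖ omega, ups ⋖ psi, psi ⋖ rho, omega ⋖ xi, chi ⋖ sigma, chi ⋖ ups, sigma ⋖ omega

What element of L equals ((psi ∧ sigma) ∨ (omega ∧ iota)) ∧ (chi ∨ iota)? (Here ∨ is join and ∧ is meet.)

psi ∧ sigma = chi
omega ∧ iota = iota
chi ∨ iota = iota
chi ∨ iota = iota
iota ∧ iota = iota

iota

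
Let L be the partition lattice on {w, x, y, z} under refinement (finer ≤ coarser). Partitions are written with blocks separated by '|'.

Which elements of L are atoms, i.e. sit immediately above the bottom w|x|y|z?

wx|y|z, wy|x|z, wz|x|y, w|xy|z, w|xz|y, w|x|yz

The atoms are exactly the elements that cover w|x|y|z: wx|y|z, wy|x|z, wz|x|y, w|xy|z, w|xz|y, w|x|yz.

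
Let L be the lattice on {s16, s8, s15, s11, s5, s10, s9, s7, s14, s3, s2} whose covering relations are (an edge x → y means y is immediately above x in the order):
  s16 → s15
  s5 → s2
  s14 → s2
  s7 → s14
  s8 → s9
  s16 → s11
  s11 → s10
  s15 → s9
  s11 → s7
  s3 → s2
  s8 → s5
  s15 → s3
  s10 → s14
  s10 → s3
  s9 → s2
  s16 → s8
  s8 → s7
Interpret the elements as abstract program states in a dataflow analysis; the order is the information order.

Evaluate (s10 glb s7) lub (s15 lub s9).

s10 ∧ s7 = s11
s15 ∨ s9 = s9
s11 ∨ s9 = s2

s2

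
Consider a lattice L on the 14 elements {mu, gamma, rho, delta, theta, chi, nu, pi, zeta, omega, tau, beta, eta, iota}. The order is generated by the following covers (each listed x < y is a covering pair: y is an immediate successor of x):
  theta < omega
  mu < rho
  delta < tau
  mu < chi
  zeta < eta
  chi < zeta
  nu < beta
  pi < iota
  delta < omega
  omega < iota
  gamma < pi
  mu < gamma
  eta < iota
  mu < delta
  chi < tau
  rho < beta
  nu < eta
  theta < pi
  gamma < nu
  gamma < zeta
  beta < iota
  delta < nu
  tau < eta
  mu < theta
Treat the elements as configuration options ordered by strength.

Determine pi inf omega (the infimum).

theta

Common lower bounds of {pi, omega}: mu, theta.
The greatest among these is theta.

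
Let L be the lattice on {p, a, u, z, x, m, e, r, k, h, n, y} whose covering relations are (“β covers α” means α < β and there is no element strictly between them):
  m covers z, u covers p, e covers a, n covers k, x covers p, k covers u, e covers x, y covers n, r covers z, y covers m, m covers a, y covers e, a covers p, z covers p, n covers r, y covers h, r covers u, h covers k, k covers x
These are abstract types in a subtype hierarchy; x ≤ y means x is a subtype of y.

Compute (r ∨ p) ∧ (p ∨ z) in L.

z

r ∨ p = r
p ∨ z = z
r ∧ z = z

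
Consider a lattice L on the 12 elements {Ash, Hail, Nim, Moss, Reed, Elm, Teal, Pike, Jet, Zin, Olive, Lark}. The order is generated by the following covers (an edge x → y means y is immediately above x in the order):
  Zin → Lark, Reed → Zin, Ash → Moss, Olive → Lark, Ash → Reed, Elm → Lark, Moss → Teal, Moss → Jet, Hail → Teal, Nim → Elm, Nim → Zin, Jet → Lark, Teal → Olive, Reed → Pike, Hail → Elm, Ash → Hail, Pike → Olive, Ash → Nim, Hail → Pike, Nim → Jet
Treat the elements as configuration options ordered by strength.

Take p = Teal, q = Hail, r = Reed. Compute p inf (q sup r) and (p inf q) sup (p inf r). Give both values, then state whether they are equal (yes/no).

q sup r = Pike, so p inf (q sup r) = Teal inf Pike = Hail.
p inf q = Hail and p inf r = Ash, so (p inf q) sup (p inf r) = Hail sup Ash = Hail.
Equal: yes.

Hail; Hail; yes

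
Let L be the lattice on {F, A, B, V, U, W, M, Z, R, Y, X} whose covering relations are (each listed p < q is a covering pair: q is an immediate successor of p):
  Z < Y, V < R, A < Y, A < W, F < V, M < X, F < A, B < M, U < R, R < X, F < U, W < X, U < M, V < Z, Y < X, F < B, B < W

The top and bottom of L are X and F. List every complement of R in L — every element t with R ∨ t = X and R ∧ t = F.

Need t with R ∨ t = X and R ∧ t = F.
Checking each element gives: A, B, W.

A, B, W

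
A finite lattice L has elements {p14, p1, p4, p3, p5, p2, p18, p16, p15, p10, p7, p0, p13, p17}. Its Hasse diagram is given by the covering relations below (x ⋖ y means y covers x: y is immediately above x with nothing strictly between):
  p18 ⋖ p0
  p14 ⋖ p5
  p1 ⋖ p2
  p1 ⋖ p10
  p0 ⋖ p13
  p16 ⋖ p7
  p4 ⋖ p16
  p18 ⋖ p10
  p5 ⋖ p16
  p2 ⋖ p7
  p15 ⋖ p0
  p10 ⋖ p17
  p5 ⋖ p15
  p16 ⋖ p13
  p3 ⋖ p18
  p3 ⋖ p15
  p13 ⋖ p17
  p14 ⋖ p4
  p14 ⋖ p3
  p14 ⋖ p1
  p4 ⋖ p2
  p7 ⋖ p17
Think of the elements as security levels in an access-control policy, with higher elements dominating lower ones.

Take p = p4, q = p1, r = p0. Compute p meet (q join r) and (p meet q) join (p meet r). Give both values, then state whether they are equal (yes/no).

p4; p14; no

q join r = p17, so p meet (q join r) = p4 meet p17 = p4.
p meet q = p14 and p meet r = p14, so (p meet q) join (p meet r) = p14 join p14 = p14.
Equal: no.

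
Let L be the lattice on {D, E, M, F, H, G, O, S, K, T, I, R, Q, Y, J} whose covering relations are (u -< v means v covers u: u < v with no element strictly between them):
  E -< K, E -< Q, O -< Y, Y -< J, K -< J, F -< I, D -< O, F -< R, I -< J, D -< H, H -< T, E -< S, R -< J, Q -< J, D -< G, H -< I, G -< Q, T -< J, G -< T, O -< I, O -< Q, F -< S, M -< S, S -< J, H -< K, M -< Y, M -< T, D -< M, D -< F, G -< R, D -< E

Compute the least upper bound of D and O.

O

Common upper bounds of {D, O}: I, J, O, Q, Y.
The least among these is O.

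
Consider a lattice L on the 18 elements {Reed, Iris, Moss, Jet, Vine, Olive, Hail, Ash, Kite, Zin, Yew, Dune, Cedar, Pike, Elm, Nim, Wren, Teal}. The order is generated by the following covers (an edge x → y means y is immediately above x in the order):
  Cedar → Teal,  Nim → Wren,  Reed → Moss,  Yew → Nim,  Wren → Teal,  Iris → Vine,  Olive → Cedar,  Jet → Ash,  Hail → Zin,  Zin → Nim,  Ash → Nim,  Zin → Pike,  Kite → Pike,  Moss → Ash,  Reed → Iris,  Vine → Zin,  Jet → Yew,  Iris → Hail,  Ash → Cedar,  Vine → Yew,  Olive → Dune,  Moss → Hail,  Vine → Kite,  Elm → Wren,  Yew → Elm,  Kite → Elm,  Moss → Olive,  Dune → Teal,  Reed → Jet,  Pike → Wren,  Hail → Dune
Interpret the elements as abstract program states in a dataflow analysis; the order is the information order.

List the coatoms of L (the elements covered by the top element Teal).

The coatoms are exactly the elements covered by Teal: Cedar, Dune, Wren.

Cedar, Dune, Wren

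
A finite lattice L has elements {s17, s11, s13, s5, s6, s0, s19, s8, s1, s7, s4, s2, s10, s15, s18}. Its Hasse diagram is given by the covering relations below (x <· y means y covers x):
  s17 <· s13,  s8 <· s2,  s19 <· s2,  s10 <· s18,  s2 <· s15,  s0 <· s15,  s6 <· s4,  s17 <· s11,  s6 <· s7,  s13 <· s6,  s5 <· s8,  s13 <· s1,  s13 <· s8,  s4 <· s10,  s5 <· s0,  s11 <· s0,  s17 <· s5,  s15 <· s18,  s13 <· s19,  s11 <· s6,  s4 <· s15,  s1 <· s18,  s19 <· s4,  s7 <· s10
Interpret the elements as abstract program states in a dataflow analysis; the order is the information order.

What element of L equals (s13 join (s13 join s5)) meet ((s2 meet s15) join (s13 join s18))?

s13 ∨ s5 = s8
s13 ∨ s8 = s8
s2 ∧ s15 = s2
s13 ∨ s18 = s18
s2 ∨ s18 = s18
s8 ∧ s18 = s8

s8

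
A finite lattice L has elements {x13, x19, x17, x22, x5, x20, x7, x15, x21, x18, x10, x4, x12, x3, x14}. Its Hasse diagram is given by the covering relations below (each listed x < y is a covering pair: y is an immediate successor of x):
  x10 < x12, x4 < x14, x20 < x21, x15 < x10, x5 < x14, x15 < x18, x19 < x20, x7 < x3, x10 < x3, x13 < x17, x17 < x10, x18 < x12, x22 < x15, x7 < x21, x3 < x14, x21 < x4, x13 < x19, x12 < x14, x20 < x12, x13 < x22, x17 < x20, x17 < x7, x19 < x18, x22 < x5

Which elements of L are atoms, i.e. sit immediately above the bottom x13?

x17, x19, x22

The atoms are exactly the elements that cover x13: x17, x19, x22.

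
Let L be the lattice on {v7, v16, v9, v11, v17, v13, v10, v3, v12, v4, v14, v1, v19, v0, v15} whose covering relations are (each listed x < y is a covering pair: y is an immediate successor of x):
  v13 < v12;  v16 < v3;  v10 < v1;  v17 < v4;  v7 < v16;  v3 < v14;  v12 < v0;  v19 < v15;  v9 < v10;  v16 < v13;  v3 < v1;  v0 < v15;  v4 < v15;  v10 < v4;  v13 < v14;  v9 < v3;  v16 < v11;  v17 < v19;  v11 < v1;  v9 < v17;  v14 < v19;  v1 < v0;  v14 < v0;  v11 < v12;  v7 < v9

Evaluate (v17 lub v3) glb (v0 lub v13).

v17 ∨ v3 = v19
v0 ∨ v13 = v0
v19 ∧ v0 = v14

v14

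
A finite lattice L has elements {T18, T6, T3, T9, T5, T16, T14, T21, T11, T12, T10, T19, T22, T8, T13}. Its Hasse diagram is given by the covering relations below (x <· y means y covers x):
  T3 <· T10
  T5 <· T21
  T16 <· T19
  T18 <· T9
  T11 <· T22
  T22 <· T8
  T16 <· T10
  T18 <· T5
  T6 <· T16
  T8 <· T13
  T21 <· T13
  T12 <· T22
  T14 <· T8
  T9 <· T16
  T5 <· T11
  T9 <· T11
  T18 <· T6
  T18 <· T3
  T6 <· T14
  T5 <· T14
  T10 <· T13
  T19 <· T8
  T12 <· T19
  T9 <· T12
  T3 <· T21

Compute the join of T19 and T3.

T13

Common upper bounds of {T19, T3}: T13.
The least among these is T13.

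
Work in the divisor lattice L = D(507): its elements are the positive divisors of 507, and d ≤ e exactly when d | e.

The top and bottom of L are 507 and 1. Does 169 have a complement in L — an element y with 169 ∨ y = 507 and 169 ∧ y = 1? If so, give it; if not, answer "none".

3

Need y with 169 ∨ y = 507 and 169 ∧ y = 1.
Checking each element gives: 3.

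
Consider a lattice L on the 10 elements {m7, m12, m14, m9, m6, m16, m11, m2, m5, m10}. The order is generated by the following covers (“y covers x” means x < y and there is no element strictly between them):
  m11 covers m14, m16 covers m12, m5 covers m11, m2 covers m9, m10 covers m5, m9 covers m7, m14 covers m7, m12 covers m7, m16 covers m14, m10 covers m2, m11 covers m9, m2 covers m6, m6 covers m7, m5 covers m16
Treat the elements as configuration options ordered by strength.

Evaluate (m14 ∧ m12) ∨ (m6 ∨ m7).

m14 ∧ m12 = m7
m6 ∨ m7 = m6
m7 ∨ m6 = m6

m6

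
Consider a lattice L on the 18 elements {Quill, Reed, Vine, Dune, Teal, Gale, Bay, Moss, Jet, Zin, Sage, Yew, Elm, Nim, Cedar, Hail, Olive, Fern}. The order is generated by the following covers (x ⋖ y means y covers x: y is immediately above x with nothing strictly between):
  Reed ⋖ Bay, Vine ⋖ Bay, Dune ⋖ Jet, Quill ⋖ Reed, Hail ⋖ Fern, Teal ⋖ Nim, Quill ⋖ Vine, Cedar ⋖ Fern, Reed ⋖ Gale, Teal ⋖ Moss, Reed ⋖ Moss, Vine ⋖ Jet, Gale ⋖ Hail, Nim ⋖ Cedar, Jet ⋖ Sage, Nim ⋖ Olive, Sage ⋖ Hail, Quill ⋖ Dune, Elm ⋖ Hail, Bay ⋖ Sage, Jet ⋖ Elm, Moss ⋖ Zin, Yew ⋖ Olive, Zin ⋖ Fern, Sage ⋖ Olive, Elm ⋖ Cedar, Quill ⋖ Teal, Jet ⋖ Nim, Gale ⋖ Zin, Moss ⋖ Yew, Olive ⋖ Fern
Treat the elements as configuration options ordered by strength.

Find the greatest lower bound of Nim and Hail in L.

Jet

Common lower bounds of {Nim, Hail}: Dune, Jet, Quill, Vine.
The greatest among these is Jet.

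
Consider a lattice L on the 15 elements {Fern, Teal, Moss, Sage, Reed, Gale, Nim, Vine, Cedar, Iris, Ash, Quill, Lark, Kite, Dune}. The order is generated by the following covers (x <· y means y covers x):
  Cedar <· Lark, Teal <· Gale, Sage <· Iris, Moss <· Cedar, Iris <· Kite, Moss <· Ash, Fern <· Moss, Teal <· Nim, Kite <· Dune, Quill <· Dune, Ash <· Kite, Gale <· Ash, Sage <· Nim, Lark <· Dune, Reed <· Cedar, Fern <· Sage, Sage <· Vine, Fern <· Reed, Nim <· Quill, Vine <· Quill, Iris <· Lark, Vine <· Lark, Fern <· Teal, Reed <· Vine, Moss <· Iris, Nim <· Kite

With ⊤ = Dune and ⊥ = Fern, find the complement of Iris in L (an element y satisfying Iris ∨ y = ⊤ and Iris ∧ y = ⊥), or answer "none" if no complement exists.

For every candidate y, either Iris ∨ y ≠ Dune or Iris ∧ y ≠ Fern; no complement exists.

none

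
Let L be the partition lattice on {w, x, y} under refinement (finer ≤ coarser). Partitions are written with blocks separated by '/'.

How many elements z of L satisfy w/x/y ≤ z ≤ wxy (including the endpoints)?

The interval [w/x/y, wxy] = {w/x/y, w/xy, wx/y, wxy, wy/x}, which has 5 elements.

5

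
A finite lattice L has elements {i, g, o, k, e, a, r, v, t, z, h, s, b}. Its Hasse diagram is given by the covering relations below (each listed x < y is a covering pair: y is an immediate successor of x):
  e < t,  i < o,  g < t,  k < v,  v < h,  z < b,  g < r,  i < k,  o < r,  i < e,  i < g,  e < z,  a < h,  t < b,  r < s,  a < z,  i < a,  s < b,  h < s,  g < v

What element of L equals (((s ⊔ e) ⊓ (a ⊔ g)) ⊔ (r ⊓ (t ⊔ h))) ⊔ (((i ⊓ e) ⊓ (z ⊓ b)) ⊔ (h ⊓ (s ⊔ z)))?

s ∨ e = b
a ∨ g = h
b ∧ h = h
t ∨ h = b
r ∧ b = r
h ∨ r = s
i ∧ e = i
z ∧ b = z
i ∧ z = i
s ∨ z = b
h ∧ b = h
i ∨ h = h
s ∨ h = s

s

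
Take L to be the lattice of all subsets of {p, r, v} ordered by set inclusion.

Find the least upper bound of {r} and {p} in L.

{p,r}

Common upper bounds of {{r}, {p}}: {p,r,v}, {p,r}.
The least among these is {p,r}.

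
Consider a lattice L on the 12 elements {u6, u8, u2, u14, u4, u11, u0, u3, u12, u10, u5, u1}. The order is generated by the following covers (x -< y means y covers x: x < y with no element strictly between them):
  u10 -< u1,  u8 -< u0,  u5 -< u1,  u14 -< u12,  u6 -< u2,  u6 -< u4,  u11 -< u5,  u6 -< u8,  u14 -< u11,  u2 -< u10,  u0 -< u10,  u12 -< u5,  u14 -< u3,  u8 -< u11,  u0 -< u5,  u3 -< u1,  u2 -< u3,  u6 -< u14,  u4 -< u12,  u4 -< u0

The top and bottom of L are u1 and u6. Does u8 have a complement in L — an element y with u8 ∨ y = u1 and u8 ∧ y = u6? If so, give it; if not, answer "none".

u3

Need y with u8 ∨ y = u1 and u8 ∧ y = u6.
Checking each element gives: u3.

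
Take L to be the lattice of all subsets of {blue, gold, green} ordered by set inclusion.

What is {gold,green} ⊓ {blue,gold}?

{gold}

Common lower bounds of {{gold,green}, {blue,gold}}: {gold}, ∅.
The greatest among these is {gold}.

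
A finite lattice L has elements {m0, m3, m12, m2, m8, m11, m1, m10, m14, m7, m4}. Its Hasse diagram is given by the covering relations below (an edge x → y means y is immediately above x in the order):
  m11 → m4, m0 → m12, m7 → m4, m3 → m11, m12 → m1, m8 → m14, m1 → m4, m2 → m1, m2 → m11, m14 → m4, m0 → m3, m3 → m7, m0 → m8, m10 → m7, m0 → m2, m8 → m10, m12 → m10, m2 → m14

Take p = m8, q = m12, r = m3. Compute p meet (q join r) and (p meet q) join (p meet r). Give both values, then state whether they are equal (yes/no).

q join r = m7, so p meet (q join r) = m8 meet m7 = m8.
p meet q = m0 and p meet r = m0, so (p meet q) join (p meet r) = m0 join m0 = m0.
Equal: no.

m8; m0; no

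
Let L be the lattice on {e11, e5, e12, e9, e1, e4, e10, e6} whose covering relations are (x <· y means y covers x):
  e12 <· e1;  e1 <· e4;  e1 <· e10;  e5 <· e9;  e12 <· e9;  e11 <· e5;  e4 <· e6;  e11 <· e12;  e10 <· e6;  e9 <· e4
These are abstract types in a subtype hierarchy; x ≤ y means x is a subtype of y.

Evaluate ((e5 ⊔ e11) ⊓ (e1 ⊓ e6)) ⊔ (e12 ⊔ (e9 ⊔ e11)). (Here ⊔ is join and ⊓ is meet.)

e9

e5 ∨ e11 = e5
e1 ∧ e6 = e1
e5 ∧ e1 = e11
e9 ∨ e11 = e9
e12 ∨ e9 = e9
e11 ∨ e9 = e9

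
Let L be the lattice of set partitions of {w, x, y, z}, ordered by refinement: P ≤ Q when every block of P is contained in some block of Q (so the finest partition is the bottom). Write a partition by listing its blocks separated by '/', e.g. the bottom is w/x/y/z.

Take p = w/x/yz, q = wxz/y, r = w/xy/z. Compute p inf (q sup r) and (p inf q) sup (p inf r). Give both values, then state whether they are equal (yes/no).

q sup r = wxyz, so p inf (q sup r) = w/x/yz inf wxyz = w/x/yz.
p inf q = w/x/y/z and p inf r = w/x/y/z, so (p inf q) sup (p inf r) = w/x/y/z sup w/x/y/z = w/x/y/z.
Equal: no.

w/x/yz; w/x/y/z; no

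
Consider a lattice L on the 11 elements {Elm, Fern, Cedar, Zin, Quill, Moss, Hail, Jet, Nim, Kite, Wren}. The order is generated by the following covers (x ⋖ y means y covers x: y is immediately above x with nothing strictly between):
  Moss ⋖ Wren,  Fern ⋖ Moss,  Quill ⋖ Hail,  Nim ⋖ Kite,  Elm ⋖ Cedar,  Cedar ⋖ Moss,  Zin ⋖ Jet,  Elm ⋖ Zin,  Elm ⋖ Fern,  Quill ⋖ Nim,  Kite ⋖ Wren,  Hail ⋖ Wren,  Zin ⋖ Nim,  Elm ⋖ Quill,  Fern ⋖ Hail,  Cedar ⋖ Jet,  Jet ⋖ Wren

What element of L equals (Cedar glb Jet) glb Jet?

Cedar ∧ Jet = Cedar
Cedar ∧ Jet = Cedar

Cedar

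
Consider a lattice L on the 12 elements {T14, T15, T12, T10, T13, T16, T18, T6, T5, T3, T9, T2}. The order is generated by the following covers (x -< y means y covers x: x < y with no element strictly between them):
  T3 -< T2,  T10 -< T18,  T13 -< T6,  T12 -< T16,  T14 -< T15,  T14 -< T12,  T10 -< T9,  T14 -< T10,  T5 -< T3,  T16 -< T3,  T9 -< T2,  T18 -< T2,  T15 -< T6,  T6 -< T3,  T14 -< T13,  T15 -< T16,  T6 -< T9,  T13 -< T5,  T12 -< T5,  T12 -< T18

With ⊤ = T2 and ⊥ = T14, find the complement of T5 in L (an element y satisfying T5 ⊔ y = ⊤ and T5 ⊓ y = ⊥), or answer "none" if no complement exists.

T10

Need y with T5 ∨ y = T2 and T5 ∧ y = T14.
Checking each element gives: T10.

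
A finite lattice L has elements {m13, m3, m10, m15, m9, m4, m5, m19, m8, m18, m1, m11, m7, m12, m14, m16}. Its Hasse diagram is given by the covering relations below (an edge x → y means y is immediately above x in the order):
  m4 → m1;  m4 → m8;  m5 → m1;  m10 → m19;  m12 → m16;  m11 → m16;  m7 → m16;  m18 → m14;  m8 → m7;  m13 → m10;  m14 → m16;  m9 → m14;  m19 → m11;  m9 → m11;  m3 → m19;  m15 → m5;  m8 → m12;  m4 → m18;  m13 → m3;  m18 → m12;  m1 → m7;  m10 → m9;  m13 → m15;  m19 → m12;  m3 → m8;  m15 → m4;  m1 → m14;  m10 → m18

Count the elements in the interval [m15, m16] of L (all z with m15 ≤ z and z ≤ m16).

10

The interval [m15, m16] = {m1, m12, m14, m15, m16, m18, m4, m5, m7, m8}, which has 10 elements.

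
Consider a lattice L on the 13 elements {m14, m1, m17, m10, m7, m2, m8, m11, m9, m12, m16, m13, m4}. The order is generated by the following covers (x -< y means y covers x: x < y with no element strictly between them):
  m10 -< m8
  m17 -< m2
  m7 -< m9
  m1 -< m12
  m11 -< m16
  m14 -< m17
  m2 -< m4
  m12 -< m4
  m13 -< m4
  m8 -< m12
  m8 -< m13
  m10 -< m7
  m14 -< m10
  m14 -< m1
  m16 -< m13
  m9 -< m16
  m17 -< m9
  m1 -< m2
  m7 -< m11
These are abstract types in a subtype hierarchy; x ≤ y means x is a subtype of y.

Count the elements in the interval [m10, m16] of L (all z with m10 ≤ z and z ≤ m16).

The interval [m10, m16] = {m10, m11, m16, m7, m9}, which has 5 elements.

5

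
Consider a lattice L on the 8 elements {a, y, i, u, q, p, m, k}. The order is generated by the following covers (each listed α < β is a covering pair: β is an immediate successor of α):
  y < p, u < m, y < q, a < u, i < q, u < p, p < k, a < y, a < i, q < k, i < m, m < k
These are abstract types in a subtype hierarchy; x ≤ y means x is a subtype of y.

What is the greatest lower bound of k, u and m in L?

u

Common lower bounds of {k, u, m}: a, u.
The greatest among these is u.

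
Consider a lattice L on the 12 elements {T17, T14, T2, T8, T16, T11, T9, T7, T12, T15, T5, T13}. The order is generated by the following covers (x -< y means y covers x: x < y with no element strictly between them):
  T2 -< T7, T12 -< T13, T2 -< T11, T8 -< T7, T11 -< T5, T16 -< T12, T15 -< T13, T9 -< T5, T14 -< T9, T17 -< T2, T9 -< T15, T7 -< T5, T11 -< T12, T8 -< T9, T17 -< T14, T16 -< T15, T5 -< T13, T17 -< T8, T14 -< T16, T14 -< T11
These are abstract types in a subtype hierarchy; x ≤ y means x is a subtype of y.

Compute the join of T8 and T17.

Common upper bounds of {T8, T17}: T13, T15, T5, T7, T8, T9.
The least among these is T8.

T8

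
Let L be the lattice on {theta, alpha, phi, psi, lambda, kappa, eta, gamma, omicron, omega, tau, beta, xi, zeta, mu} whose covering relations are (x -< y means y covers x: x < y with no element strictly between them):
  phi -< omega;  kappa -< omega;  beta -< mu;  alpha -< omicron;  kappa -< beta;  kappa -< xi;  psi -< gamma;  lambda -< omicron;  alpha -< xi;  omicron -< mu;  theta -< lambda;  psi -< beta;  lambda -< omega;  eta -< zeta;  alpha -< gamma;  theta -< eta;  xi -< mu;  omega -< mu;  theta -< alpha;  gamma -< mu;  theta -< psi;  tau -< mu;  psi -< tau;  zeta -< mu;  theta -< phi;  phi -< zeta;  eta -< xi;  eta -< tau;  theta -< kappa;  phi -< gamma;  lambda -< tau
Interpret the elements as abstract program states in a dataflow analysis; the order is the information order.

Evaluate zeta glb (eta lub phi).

eta ∨ phi = zeta
zeta ∧ zeta = zeta

zeta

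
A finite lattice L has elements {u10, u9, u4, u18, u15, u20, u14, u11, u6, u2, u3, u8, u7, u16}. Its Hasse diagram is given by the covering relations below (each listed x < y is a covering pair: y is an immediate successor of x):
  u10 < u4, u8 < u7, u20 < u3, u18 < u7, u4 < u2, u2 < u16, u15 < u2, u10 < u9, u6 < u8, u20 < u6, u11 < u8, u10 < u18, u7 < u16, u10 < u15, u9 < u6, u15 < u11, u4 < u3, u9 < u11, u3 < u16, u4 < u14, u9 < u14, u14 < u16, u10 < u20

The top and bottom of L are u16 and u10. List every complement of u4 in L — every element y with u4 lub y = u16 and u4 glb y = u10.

Need y with u4 ∨ y = u16 and u4 ∧ y = u10.
Checking each element gives: u11, u18, u6, u7, u8.

u11, u18, u6, u7, u8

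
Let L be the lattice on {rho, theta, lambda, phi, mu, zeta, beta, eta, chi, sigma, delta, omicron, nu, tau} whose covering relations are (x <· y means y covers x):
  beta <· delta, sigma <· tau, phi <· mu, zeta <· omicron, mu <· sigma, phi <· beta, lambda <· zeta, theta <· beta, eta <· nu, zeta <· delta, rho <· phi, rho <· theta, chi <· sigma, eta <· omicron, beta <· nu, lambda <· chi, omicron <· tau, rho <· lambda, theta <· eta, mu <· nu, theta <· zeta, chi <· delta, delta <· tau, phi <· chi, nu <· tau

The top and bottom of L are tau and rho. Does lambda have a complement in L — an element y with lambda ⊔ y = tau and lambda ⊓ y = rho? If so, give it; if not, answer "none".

nu

Need y with lambda ∨ y = tau and lambda ∧ y = rho.
Checking each element gives: nu.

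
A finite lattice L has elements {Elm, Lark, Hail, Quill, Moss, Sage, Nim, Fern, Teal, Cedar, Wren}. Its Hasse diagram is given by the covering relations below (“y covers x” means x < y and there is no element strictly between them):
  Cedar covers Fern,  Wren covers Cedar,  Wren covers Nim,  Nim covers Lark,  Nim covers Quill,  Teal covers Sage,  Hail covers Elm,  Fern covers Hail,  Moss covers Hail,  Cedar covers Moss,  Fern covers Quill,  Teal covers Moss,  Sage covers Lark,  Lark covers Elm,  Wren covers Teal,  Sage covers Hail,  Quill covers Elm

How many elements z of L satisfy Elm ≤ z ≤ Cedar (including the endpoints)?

The interval [Elm, Cedar] = {Cedar, Elm, Fern, Hail, Moss, Quill}, which has 6 elements.

6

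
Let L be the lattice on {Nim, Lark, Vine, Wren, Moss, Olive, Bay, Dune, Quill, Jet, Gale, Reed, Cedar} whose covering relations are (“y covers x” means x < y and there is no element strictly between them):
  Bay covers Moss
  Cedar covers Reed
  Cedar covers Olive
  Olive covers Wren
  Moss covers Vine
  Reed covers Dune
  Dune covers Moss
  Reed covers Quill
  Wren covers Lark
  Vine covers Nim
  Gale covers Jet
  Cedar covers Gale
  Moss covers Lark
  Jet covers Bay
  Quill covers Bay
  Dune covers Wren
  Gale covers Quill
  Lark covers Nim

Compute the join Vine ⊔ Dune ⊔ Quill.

Common upper bounds of {Vine, Dune, Quill}: Cedar, Reed.
The least among these is Reed.

Reed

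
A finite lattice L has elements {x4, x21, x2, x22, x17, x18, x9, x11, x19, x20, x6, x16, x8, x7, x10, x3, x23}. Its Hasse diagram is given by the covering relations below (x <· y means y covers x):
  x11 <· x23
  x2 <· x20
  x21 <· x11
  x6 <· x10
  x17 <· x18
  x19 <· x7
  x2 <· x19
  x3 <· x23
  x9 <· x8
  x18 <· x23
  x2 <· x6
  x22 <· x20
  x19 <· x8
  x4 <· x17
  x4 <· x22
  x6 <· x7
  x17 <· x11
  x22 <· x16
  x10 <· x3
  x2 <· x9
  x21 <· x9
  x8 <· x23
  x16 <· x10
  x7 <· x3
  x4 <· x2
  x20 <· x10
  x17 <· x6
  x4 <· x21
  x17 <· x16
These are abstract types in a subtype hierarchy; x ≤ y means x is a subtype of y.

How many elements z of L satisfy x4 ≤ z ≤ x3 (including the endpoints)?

The interval [x4, x3] = {x10, x16, x17, x19, x2, x20, x22, x3, x4, x6, x7}, which has 11 elements.

11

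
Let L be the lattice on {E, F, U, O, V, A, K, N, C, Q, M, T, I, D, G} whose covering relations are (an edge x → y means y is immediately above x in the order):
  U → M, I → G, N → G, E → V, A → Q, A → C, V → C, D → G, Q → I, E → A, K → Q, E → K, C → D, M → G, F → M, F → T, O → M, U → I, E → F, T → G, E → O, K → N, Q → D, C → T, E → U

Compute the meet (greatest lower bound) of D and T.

Common lower bounds of {D, T}: A, C, E, V.
The greatest among these is C.

C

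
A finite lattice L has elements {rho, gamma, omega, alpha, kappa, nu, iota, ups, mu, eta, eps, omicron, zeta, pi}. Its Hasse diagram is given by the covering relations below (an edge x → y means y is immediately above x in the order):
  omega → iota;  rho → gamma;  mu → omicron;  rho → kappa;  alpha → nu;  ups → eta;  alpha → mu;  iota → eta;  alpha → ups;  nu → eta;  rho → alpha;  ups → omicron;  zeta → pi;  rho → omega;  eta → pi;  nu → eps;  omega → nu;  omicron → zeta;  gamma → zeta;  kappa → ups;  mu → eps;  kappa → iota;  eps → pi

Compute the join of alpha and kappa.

ups

Common upper bounds of {alpha, kappa}: eta, omicron, pi, ups, zeta.
The least among these is ups.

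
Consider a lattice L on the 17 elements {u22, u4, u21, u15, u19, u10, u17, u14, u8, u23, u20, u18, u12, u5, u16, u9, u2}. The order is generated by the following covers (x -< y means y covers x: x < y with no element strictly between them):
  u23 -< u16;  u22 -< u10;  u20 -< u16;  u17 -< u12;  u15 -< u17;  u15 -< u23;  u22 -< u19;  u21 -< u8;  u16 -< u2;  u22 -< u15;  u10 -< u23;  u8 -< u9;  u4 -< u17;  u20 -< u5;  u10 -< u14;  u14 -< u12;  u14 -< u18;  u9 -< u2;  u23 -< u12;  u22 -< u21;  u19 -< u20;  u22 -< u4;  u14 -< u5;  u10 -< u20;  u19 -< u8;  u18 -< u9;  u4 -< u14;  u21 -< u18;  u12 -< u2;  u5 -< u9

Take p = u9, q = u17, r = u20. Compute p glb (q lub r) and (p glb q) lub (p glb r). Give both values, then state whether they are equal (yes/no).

u9; u5; no

q lub r = u2, so p glb (q lub r) = u9 glb u2 = u9.
p glb q = u4 and p glb r = u20, so (p glb q) lub (p glb r) = u4 lub u20 = u5.
Equal: no.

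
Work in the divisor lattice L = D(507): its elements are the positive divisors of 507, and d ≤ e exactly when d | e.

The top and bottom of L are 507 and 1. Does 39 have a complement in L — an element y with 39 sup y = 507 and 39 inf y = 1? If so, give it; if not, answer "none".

none

For every candidate y, either 39 ∨ y ≠ 507 or 39 ∧ y ≠ 1; no complement exists.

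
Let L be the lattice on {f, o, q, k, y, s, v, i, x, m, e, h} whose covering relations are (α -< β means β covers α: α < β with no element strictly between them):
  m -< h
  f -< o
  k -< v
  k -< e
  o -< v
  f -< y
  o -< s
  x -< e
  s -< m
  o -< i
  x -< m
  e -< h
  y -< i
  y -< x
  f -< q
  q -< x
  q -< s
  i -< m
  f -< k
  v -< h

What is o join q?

Common upper bounds of {o, q}: h, m, s.
The least among these is s.

s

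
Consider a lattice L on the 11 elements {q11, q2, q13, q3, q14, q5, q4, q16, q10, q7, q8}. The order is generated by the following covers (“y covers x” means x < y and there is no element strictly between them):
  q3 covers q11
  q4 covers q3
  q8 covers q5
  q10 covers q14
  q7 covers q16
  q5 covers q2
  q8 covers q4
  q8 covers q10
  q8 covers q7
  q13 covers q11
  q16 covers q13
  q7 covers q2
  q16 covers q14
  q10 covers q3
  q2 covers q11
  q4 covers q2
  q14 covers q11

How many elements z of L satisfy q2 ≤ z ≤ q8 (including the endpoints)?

5

The interval [q2, q8] = {q2, q4, q5, q7, q8}, which has 5 elements.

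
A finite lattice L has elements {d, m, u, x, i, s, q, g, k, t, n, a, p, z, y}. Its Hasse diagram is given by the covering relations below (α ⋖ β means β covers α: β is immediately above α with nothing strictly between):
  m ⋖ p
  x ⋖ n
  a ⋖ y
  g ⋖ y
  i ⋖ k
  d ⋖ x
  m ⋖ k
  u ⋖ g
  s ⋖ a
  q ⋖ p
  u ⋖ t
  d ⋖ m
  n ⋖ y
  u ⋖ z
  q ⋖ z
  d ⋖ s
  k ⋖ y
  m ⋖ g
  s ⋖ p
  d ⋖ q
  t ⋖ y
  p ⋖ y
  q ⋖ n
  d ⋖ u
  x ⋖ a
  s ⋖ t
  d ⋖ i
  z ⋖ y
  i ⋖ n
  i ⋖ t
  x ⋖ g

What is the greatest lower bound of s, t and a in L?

s

Common lower bounds of {s, t, a}: d, s.
The greatest among these is s.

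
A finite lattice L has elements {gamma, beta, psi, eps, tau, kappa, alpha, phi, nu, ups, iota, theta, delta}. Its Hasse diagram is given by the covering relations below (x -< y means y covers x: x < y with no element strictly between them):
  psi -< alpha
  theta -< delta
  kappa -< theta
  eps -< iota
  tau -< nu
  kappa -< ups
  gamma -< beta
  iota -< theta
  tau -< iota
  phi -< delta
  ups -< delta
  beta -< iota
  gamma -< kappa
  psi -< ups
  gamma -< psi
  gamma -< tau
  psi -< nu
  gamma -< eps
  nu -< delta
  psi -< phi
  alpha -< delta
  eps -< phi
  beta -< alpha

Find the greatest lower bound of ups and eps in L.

gamma

Common lower bounds of {ups, eps}: gamma.
The greatest among these is gamma.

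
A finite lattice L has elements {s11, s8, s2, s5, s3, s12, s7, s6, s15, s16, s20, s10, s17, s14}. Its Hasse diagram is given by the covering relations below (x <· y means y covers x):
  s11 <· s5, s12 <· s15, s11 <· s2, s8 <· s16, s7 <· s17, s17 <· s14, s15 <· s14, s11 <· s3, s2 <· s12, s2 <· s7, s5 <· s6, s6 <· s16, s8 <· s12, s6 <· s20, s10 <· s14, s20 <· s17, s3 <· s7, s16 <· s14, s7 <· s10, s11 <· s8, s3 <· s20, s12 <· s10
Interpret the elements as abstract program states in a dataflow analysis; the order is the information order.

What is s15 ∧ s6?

s11

Common lower bounds of {s15, s6}: s11.
The greatest among these is s11.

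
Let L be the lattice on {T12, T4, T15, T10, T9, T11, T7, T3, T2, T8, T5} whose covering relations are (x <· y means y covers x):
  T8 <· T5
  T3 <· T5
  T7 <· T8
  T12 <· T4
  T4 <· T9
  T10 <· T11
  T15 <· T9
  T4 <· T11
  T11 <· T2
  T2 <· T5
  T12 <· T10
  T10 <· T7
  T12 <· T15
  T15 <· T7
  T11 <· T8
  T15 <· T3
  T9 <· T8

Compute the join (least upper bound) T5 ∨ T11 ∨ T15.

Common upper bounds of {T5, T11, T15}: T5.
The least among these is T5.

T5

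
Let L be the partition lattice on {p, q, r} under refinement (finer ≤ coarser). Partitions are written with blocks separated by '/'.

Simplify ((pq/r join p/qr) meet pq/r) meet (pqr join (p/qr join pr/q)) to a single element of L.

pq/r

pq/r ∨ p/qr = pqr
pqr ∧ pq/r = pq/r
p/qr ∨ pr/q = pqr
pqr ∨ pqr = pqr
pq/r ∧ pqr = pq/r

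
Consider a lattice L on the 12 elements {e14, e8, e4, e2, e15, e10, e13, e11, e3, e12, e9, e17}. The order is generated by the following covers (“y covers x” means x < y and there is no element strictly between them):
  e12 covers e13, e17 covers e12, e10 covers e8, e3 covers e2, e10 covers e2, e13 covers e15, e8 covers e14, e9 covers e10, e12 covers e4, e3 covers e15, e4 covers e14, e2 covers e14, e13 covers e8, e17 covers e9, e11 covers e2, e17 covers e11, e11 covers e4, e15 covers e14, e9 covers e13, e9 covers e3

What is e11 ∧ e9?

Common lower bounds of {e11, e9}: e14, e2.
The greatest among these is e2.

e2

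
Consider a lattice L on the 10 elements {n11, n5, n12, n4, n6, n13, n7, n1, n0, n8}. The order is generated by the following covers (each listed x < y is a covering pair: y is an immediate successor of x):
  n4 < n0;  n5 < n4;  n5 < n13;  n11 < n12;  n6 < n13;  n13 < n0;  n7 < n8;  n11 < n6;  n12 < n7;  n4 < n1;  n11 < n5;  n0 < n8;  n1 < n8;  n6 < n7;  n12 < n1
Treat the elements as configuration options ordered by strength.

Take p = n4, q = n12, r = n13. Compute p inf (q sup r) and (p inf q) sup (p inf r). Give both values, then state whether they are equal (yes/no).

q sup r = n8, so p inf (q sup r) = n4 inf n8 = n4.
p inf q = n11 and p inf r = n5, so (p inf q) sup (p inf r) = n11 sup n5 = n5.
Equal: no.

n4; n5; no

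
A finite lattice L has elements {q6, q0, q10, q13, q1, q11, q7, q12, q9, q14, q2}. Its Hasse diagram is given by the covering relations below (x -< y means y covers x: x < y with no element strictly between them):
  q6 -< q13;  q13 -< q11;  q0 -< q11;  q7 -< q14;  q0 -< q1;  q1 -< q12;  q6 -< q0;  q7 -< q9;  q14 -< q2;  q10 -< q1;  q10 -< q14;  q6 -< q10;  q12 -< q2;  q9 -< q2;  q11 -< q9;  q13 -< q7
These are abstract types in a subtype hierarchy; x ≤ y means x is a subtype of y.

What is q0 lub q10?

q1

Common upper bounds of {q0, q10}: q1, q12, q2.
The least among these is q1.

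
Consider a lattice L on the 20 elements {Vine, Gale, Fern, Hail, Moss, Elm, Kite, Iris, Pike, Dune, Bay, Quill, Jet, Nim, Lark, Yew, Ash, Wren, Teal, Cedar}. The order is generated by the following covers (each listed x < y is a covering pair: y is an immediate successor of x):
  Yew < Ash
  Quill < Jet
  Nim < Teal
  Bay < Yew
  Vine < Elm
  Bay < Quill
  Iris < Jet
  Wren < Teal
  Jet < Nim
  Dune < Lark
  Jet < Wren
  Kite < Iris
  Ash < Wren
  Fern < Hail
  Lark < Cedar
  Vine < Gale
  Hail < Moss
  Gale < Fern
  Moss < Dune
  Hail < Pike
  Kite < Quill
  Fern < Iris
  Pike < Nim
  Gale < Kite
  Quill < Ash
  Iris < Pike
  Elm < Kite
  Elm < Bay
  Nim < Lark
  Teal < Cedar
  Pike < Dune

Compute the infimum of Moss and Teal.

Common lower bounds of {Moss, Teal}: Fern, Gale, Hail, Vine.
The greatest among these is Hail.

Hail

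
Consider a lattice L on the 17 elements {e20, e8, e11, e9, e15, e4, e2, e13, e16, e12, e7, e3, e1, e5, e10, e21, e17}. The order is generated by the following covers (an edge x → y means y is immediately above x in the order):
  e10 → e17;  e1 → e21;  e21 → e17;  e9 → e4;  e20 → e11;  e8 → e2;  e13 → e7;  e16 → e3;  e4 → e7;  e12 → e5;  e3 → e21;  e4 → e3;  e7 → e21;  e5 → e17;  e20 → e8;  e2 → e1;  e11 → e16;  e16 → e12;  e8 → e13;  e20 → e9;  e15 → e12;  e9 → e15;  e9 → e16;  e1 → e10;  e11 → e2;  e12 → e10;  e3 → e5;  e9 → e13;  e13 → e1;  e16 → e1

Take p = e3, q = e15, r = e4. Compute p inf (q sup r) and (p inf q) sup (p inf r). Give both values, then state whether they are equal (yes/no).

q sup r = e5, so p inf (q sup r) = e3 inf e5 = e3.
p inf q = e9 and p inf r = e4, so (p inf q) sup (p inf r) = e9 sup e4 = e4.
Equal: no.

e3; e4; no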